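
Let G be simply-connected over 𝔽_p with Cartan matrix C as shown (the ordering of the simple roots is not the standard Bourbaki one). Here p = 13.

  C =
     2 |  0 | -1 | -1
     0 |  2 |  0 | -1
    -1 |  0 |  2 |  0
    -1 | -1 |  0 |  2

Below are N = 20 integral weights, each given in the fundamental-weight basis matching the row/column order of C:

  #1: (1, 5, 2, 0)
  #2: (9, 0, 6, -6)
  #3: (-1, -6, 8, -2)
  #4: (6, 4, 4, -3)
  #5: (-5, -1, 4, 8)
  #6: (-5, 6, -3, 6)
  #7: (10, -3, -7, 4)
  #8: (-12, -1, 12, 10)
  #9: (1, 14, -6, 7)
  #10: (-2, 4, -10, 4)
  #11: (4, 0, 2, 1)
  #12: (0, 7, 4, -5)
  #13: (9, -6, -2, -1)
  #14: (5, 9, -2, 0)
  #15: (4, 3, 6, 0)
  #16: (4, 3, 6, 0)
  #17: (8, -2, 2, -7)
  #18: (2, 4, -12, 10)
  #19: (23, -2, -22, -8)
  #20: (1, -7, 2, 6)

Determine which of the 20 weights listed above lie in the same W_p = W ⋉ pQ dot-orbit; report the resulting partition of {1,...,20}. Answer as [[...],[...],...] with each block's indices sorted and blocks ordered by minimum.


Root system A_4: the 4×4 matrix C matches after relabeling.

W_13-reps of the 20 weights in Ā_13 (same 4-coord order as C):

  λ_1+ρ ↦ (2, 6, 3, 1);  λ_2+ρ ↦ (5, 0, 3, 1);  λ_3+ρ ↦ (5, 0, 3, 1);  λ_4+ρ ↦ (5, 1, 3, 2);  λ_5+ρ ↦ (4, 0, 1, 5);  λ_6+ρ ↦ (2, 6, 3, 1);  λ_7+ρ ↦ (5, 1, 3, 2);  λ_8+ρ ↦ (11, 0, 2, 0);  λ_9+ρ ↦ (5, 1, 3, 2);  λ_10+ρ ↦ (4, 0, 1, 5);  λ_11+ρ ↦ (5, 1, 3, 2);  λ_12+ρ ↦ (3, 4, 2, 1);  λ_13+ρ ↦ (4, 0, 1, 5);  λ_14+ρ ↦ (2, 6, 3, 1);  λ_15+ρ ↦ (5, 0, 3, 1);  λ_16+ρ ↦ (5, 0, 3, 1);  λ_17+ρ ↦ (2, 6, 3, 1);  λ_18+ρ ↦ (5, 1, 3, 2);  λ_19+ρ ↦ (3, 4, 2, 1);  λ_20+ρ ↦ (2, 6, 3, 1)

Grouping the 20 weights by Ā_13-representative: 6 linkage classes.

[[1, 6, 14, 17, 20], [2, 3, 15, 16], [4, 7, 9, 11, 18], [5, 10, 13], [8], [12, 19]]


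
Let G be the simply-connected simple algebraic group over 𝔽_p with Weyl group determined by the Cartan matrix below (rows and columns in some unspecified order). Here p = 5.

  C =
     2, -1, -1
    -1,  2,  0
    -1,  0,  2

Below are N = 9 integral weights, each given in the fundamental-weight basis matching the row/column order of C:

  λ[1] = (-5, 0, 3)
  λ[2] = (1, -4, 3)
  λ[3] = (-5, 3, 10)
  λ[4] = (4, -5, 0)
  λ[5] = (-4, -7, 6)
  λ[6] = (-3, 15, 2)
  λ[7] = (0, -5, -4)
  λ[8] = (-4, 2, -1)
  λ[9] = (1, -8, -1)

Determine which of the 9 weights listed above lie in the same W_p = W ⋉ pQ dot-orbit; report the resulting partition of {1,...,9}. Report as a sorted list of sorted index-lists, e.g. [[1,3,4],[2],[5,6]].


Dynkin diagram of C (from the 4 off-diagonal −1 entries): A_3.

λ_j+ρ reflected into Ā_5 (⟨·,θ^∨⟩≤5); 3-tuples as given:

  1: (1, 3, 0)
  2: (1, 1, 2)
  3: (1, 3, 0)
  4: (1, 3, 0)
  5: (1, 1, 2)
  6: (1, 1, 2)
  7: (1, 1, 2)
  8: (0, 0, 3)
  9: (0, 0, 3)

Linkage partition of the 9 weights (3 classes, p=5):

[[1, 3, 4], [2, 5, 6, 7], [8, 9]]


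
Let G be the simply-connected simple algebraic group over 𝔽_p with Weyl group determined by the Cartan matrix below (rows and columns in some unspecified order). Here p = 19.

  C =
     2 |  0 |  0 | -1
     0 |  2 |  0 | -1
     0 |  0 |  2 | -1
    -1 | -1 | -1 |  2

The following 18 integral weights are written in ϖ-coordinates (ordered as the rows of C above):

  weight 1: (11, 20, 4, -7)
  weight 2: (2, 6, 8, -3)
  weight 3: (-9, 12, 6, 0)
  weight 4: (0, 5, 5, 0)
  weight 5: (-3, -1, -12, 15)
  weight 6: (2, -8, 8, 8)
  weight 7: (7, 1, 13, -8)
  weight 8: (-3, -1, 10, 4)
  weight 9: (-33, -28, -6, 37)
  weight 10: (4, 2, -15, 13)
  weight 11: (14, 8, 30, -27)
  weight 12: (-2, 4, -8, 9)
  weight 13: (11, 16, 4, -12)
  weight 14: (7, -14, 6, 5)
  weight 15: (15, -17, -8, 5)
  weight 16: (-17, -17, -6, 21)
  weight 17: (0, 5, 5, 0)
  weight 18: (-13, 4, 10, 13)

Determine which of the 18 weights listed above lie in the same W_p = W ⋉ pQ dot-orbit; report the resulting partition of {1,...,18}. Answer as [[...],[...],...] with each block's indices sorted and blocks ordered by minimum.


Dynkin diagram of C (from the 6 off-diagonal −1 entries): D_4.

Folding the 18 weights λ_j+ρ into Ā_19 (reps in the given 4-coord order):

  1: (1, 6, 6, 1) · 2: (1, 5, 7, 2) · 3: (1, 6, 0, 5) · 4: (1, 6, 6, 1) · 5: (2, 0, 11, 3) · 6: (1, 5, 7, 2) · 7: (1, 5, 7, 2) · 8: (2, 0, 11, 3) · 9: (1, 6, 0, 5) · 10: (2, 0, 11, 3) · 11: (1, 5, 7, 2) · 12: (1, 5, 7, 2) · 13: (1, 6, 6, 1) · 14: (1, 6, 0, 5) · 15: (1, 1, 10, 2) · 16: (1, 1, 10, 2) · 17: (1, 6, 6, 1) · 18: (1, 6, 0, 5)

The 18 indices split into 5 linkage classes (same alcove rep ⇔ same W_19-dot-orbit):

[[1, 4, 13, 17], [2, 6, 7, 11, 12], [3, 9, 14, 18], [5, 8, 10], [15, 16]]


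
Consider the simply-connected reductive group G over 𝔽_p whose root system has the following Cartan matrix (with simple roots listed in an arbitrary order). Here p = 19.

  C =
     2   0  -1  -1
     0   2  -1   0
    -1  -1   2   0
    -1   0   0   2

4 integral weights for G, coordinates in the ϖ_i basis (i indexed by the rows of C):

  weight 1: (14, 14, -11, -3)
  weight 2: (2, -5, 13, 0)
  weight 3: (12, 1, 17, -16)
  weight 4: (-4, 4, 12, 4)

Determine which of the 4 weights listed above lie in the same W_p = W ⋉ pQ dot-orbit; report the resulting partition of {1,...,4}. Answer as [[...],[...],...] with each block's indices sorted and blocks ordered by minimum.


A_4 Cartan matrix, 4 simple roots permuted; ρ=(1,1,1,1).

W_19-reps of the 4 weights in Ā_19 (same 4-coord order as C):

    1: (3, 4, 10, 1)
    2: (3, 4, 10, 1)
    3: (1, 12, 4, 1)
    4: (3, 4, 10, 1)

2 distinct reps among the 4 weights ⇒ 2 W_19-linkage classes:

[[1, 2, 4], [3]]


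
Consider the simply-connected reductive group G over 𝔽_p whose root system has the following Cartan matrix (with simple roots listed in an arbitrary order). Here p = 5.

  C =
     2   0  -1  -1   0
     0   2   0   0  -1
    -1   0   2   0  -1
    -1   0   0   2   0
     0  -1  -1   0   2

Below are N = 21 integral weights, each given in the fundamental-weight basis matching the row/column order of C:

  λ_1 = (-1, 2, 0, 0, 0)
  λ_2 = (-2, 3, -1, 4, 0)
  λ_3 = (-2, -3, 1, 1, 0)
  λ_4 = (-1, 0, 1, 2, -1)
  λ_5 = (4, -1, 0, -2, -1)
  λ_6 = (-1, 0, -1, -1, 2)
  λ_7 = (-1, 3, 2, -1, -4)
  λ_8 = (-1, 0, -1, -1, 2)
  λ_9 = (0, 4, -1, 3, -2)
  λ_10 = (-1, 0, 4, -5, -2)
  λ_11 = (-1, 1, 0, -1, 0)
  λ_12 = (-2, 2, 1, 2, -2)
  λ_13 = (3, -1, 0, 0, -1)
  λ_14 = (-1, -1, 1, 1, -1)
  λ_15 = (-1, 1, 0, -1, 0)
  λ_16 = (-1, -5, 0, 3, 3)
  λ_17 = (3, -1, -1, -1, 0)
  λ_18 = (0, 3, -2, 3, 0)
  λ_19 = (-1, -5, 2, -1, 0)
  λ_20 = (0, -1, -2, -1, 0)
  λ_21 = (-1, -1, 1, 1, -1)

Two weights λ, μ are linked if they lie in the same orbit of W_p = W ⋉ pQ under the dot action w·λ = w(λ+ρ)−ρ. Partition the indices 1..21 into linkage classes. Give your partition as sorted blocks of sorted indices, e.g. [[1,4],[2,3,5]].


Type A_5, rank 5, |W|=720; reorder rows/cols to standard.

Ā_5 reps of the 21 weights (A_5, coords as presented):

  λ_1 → (0, 2, 1, 0, 1) · λ_2 → (0, 0, 1, 0, 0) · λ_3 → (1, 1, 0, 1, 1) · λ_4 → (0, 0, 2, 2, 0) · λ_5 → (4, 0, 0, 0, 1) · λ_6 → (0, 1, 0, 0, 3) · λ_7 → (0, 1, 0, 0, 3) · λ_8 → (0, 1, 0, 0, 3) · λ_9 → (0, 0, 1, 0, 0) · λ_10 → (4, 0, 0, 0, 1) · λ_11 → (0, 2, 1, 0, 1) · λ_12 → (1, 1, 0, 1, 1) · λ_13 → (4, 0, 0, 0, 1) · λ_14 → (0, 0, 2, 2, 0) · λ_15 → (0, 2, 1, 0, 1) · λ_16 → (0, 0, 1, 0, 0) · λ_17 → (4, 0, 0, 0, 1) · λ_18 → (0, 0, 1, 0, 0) · λ_19 → (0, 1, 0, 0, 3) · λ_20 → (0, 0, 1, 0, 0) · λ_21 → (0, 0, 2, 2, 0)

6 distinct reps among the 21 weights ⇒ 6 W_5-linkage classes:

[[1, 11, 15], [2, 9, 16, 18, 20], [3, 12], [4, 14, 21], [5, 10, 13, 17], [6, 7, 8, 19]]


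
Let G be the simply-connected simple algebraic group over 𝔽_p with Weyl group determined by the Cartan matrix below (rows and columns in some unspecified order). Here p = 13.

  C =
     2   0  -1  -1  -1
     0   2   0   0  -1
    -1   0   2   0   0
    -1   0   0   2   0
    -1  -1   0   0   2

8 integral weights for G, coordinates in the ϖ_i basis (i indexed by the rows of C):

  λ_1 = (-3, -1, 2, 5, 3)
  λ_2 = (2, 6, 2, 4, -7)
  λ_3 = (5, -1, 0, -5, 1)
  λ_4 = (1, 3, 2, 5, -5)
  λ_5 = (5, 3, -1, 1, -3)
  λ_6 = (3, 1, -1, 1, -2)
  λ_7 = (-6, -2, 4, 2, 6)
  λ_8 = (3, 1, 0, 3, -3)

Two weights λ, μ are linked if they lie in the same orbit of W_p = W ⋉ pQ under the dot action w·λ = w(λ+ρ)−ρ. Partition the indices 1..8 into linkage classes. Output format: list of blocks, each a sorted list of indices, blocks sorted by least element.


Type D_5, rank 5, |W|=1920; reorder rows/cols to standard.

Ā_13 reps of the 8 weights (D_5, coords as presented):

  1: (2, 0, 1, 4, 2);  2: (3, 1, 0, 2, 1);  3: (2, 0, 1, 4, 2);  4: (2, 0, 1, 4, 2);  5: (3, 1, 0, 2, 1);  6: (3, 1, 0, 2, 1);  7: (3, 1, 0, 2, 1);  8: (2, 0, 1, 4, 2)

Linkage partition of the 8 weights (2 classes, p=13):

[[1, 3, 4, 8], [2, 5, 6, 7]]


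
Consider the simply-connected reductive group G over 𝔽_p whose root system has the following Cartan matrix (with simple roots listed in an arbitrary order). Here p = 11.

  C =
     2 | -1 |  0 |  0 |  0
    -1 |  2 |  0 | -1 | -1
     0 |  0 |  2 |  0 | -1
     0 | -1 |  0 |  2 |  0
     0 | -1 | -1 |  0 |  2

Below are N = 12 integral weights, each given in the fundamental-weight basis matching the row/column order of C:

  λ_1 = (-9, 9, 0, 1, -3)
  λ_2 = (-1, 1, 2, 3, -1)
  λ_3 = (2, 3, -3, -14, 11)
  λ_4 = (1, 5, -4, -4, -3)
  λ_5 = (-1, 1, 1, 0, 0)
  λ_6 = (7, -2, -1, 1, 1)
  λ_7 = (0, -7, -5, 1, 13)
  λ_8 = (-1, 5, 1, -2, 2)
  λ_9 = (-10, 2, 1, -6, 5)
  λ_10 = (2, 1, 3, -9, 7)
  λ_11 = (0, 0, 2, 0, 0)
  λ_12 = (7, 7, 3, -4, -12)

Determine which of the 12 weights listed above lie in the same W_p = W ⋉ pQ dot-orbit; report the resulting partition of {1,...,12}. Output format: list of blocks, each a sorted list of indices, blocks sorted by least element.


Type D_5, rank 5, |W|=1920; reorder rows/cols to standard.

W_11-reps of the 12 weights in Ā_11 (same 5-coord order as C):

  1: (7, 1, 0, 1, 0)
  2: (0, 2, 3, 4, 0)
  3: (1, 1, 3, 1, 1)
  4: (0, 2, 2, 1, 1)
  5: (0, 2, 2, 1, 1)
  6: (7, 1, 0, 1, 0)
  7: (2, 0, 1, 1, 3)
  8: (0, 0, 3, 1, 2)
  9: (0, 2, 3, 4, 0)
  10: (0, 2, 2, 1, 1)
  11: (1, 1, 3, 1, 1)
  12: (0, 2, 2, 1, 1)

Grouping the 12 weights by Ā_11-representative: 6 linkage classes.

[[1, 6], [2, 9], [3, 11], [4, 5, 10, 12], [7], [8]]


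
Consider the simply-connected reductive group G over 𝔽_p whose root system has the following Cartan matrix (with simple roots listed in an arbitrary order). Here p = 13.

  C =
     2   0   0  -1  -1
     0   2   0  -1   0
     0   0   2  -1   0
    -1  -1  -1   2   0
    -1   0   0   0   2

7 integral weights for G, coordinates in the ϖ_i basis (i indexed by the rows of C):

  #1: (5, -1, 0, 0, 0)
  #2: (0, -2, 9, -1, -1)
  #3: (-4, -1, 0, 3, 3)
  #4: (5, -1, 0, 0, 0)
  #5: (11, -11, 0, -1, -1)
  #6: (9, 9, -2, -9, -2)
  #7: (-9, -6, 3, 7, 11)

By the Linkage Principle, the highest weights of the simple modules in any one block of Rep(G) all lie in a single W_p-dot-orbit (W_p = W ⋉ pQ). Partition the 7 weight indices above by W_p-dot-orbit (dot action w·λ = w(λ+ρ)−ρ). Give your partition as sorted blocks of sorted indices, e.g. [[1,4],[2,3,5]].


D_5 Cartan matrix, 5 simple roots permuted; ρ=(1,1,1,1,1).

Each λ_j+ρ reduced to Ā_13; 5-tuples below use C's row order:

  λ_1 → (3, 0, 1, 1, 1) · λ_2 → (0, 0, 9, 1, 0) · λ_3 → (3, 0, 1, 1, 1) · λ_4 → (3, 0, 1, 1, 1) · λ_5 → (0, 0, 9, 1, 0) · λ_6 → (0, 1, 8, 1, 1) · λ_7 → (3, 0, 1, 1, 1)

Linkage partition of the 7 weights (3 classes, p=13):

[[1, 3, 4, 7], [2, 5], [6]]


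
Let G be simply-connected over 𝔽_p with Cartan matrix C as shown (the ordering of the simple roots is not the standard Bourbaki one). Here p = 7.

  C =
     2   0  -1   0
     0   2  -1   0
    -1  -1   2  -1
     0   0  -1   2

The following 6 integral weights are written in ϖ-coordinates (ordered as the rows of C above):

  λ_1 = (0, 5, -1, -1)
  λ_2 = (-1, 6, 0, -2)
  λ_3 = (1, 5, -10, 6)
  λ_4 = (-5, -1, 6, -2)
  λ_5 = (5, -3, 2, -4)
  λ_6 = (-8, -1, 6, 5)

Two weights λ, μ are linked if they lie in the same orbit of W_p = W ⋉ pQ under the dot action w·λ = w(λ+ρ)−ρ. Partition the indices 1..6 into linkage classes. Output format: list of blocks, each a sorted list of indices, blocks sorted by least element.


C ↔ D_4 under row/col permutation; |W(D_4)| = 192.

Folding the 6 weights λ_j+ρ into Ā_7 (reps in the given 4-coord order):

  1: (1, 6, 0, 0) · 2: (1, 6, 0, 0) · 3: (4, 0, 0, 1) · 4: (4, 0, 0, 1) · 5: (4, 0, 0, 1) · 6: (1, 6, 0, 0)

Grouping the 6 weights by Ā_7-representative: 2 linkage classes.

[[1, 2, 6], [3, 4, 5]]


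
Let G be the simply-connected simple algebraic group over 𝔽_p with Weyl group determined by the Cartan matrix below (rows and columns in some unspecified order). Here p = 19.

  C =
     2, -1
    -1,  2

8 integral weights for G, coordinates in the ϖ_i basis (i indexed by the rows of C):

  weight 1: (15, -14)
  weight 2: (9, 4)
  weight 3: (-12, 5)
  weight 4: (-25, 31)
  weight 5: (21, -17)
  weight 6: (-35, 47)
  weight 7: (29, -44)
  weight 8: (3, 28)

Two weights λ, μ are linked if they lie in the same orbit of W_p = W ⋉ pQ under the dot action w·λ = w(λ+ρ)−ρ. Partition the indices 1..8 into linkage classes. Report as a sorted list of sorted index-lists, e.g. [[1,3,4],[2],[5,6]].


Type A_2, rank 2, |W|=6; reorder rows/cols to standard.

W_19-reps of the 8 weights in Ā_19 (same 2-coord order as C):

  λ_1 → (3, 13);  λ_2 → (10, 5);  λ_3 → (6, 5);  λ_4 → (6, 5);  λ_5 → (3, 13);  λ_6 → (10, 5);  λ_7 → (6, 5);  λ_8 → (10, 5)

The 8 indices split into 3 linkage classes (same alcove rep ⇔ same W_19-dot-orbit):

[[1, 5], [2, 6, 8], [3, 4, 7]]


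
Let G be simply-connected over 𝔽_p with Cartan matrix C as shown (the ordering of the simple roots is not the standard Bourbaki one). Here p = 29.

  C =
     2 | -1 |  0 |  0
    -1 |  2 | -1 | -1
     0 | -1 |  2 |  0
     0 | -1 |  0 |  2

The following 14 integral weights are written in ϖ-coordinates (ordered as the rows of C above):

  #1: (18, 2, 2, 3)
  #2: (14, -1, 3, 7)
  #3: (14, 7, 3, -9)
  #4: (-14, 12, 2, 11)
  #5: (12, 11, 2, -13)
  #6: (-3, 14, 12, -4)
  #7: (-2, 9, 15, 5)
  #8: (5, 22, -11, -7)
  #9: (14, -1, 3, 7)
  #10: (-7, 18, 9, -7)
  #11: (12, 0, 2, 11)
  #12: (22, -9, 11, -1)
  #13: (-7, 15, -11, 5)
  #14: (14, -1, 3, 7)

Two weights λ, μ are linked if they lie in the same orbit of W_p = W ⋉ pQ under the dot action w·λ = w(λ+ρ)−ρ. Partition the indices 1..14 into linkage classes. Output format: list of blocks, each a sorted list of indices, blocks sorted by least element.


D_4 Cartan matrix, 4 simple roots permuted; ρ=(1,1,1,1).

Ā_29 reps of the 14 weights (D_4, coords as presented):

    λ_1+ρ ↦ (19, 0, 3, 4)
    λ_2+ρ ↦ (15, 0, 4, 8)
    λ_3+ρ ↦ (15, 0, 4, 8)
    λ_4+ρ ↦ (13, 0, 3, 12)
    λ_5+ρ ↦ (13, 0, 3, 12)
    λ_6+ρ ↦ (2, 1, 13, 3)
    λ_7+ρ ↦ (2, 1, 13, 3)
    λ_8+ρ ↦ (6, 0, 10, 6)
    λ_9+ρ ↦ (15, 0, 4, 8)
    λ_10+ρ ↦ (6, 0, 10, 6)
    λ_11+ρ ↦ (13, 0, 3, 12)
    λ_12+ρ ↦ (15, 0, 4, 8)
    λ_13+ρ ↦ (6, 0, 10, 6)
    λ_14+ρ ↦ (15, 0, 4, 8)

The 14 indices split into 5 linkage classes (same alcove rep ⇔ same W_29-dot-orbit):

[[1], [2, 3, 9, 12, 14], [4, 5, 11], [6, 7], [8, 10, 13]]


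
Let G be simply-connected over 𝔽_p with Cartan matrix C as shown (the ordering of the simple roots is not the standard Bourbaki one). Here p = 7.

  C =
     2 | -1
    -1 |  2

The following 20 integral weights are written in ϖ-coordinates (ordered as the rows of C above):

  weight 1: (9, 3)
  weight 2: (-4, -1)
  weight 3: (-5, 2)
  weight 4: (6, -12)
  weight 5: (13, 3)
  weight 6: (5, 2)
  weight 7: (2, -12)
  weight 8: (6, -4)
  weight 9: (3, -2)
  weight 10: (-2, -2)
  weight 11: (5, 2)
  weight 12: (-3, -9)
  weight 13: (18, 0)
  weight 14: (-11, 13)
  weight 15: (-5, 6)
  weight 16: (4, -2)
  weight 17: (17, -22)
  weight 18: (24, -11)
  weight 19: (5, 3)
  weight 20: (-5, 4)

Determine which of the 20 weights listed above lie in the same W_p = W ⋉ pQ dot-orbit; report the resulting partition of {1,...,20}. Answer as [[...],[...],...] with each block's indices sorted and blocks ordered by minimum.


Type A_2, rank 2, |W|=6; reorder rows/cols to standard.

Alcove-folded reps (p=7, 20 weights, presented ϖ-order):

  λ_1 → (0, 3)
  λ_2 → (0, 3)
  λ_3 → (3, 1)
  λ_4 → (0, 3)
  λ_5 → (4, 3)
  λ_6 → (4, 1)
  λ_7 → (3, 1)
  λ_8 → (4, 3)
  λ_9 → (3, 1)
  λ_10 → (1, 1)
  λ_11 → (4, 1)
  λ_12 → (4, 1)
  λ_13 → (1, 1)
  λ_14 → (0, 3)
  λ_15 → (4, 3)
  λ_16 → (4, 1)
  λ_17 → (0, 3)
  λ_18 → (3, 1)
  λ_19 → (3, 1)
  λ_20 → (4, 1)

The 20 indices split into 5 linkage classes (same alcove rep ⇔ same W_7-dot-orbit):

[[1, 2, 4, 14, 17], [3, 7, 9, 18, 19], [5, 8, 15], [6, 11, 12, 16, 20], [10, 13]]


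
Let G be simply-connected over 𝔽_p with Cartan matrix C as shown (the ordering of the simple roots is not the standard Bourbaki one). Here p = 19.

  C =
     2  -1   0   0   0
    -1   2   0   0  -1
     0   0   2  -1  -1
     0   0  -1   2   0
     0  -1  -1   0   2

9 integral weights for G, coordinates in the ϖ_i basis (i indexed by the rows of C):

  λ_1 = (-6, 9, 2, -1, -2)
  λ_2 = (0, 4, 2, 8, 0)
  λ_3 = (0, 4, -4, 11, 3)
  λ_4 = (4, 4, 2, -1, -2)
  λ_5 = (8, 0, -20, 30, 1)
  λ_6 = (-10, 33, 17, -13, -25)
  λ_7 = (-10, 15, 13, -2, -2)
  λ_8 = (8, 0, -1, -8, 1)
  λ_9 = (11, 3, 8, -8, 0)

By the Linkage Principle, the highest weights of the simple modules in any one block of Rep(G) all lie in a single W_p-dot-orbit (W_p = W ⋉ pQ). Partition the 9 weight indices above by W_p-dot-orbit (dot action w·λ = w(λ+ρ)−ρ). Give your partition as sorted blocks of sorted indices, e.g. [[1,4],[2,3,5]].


Root system A_5: the 5×5 matrix C matches after relabeling.

W_19-reps of the 9 weights in Ā_19 (same 5-coord order as C):

    [1] (5, 4, 2, 0, 1)
    [2] (1, 5, 3, 9, 1)
    [3] (1, 5, 3, 9, 1)
    [4] (5, 4, 2, 0, 1)
    [5] (5, 4, 2, 0, 1)
    [6] (1, 5, 3, 9, 1)
    [7] (1, 5, 3, 9, 1)
    [8] (5, 4, 2, 0, 1)
    [9] (5, 4, 2, 0, 1)

The 9 indices split into 2 linkage classes (same alcove rep ⇔ same W_19-dot-orbit):

[[1, 4, 5, 8, 9], [2, 3, 6, 7]]


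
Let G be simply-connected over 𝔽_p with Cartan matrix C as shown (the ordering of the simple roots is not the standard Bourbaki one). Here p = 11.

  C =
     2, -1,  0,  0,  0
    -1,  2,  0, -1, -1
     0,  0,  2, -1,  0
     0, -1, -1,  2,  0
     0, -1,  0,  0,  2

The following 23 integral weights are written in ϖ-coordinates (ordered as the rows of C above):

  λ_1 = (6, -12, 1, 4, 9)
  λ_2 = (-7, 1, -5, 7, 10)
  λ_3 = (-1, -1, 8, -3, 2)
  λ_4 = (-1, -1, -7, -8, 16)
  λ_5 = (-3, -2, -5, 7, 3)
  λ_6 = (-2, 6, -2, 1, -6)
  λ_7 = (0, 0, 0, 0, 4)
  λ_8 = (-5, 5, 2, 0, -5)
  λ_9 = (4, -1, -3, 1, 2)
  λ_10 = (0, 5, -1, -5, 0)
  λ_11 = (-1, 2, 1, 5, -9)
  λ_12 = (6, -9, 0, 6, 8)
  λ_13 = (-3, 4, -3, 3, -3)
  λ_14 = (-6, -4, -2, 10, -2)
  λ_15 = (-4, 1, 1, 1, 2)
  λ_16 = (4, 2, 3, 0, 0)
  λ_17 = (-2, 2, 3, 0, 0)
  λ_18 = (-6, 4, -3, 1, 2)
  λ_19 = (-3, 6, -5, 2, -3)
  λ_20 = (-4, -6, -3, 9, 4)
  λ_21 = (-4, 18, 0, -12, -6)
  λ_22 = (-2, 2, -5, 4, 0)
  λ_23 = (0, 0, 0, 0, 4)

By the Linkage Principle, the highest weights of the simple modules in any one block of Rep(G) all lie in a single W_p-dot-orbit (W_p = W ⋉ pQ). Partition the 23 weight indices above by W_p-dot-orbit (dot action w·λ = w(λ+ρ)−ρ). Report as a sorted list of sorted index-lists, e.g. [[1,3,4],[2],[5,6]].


Dynkin diagram of C (from the 8 off-diagonal −1 entries): D_5.

Each λ_j+ρ reduced to Ā_11; 5-tuples below use C's row order:

  1: (4, 0, 4, 0, 1)
  2: (4, 0, 4, 0, 1)
  3: (2, 0, 7, 0, 1)
  4: (4, 0, 4, 0, 1)
  5: (1, 2, 4, 0, 1)
  6: (1, 1, 1, 1, 5)
  7: (1, 1, 1, 1, 5)
  8: (2, 1, 2, 1, 2)
  9: (5, 0, 2, 0, 3)
  10: (1, 2, 4, 0, 1)
  11: (5, 0, 2, 0, 3)
  12: (1, 2, 4, 0, 1)
  13: (2, 1, 2, 1, 2)
  14: (1, 1, 1, 1, 5)
  15: (2, 1, 2, 1, 2)
  16: (2, 1, 2, 1, 2)
  17: (1, 2, 4, 0, 1)
  18: (5, 0, 2, 0, 3)
  19: (2, 1, 2, 1, 2)
  20: (5, 0, 2, 0, 3)
  21: (5, 0, 2, 0, 3)
  22: (1, 2, 4, 0, 1)
  23: (1, 1, 1, 1, 5)

6 distinct reps among the 23 weights ⇒ 6 W_11-linkage classes:

[[1, 2, 4], [3], [5, 10, 12, 17, 22], [6, 7, 14, 23], [8, 13, 15, 16, 19], [9, 11, 18, 20, 21]]


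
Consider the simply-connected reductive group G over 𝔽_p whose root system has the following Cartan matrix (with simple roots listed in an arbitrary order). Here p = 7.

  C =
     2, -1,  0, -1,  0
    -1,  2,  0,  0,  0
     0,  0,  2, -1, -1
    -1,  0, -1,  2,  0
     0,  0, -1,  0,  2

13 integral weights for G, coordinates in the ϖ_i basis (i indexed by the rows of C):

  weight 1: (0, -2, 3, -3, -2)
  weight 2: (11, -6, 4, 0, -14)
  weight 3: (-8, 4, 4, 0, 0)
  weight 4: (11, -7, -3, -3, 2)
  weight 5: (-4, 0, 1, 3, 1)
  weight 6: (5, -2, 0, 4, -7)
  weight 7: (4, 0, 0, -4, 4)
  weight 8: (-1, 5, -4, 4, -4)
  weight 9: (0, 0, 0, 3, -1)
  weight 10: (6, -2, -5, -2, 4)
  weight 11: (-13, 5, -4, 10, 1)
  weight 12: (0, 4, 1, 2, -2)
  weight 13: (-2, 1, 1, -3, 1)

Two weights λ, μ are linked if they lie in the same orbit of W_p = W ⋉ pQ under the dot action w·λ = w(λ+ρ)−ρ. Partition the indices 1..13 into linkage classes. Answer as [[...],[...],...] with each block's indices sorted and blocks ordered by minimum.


Root system A_5: the 5×5 matrix C matches after relabeling.

λ_j+ρ reflected into Ā_7 (⟨·,θ^∨⟩≤7); 5-tuples as given:

  [1] (1, 1, 1, 0, 1)
  [2] (1, 1, 1, 4, 0)
  [3] (1, 1, 1, 4, 0)
  [4] (1, 1, 2, 1, 1)
  [5] (1, 1, 2, 1, 1)
  [6] (1, 1, 1, 0, 1)
  [7] (1, 1, 2, 1, 1)
  [8] (1, 1, 1, 0, 1)
  [9] (1, 1, 1, 4, 0)
  [10] (1, 1, 1, 4, 0)
  [11] (1, 1, 2, 1, 1)
  [12] (1, 1, 2, 1, 1)
  [13] (1, 1, 1, 0, 1)

The 13 indices split into 3 linkage classes (same alcove rep ⇔ same W_7-dot-orbit):

[[1, 6, 8, 13], [2, 3, 9, 10], [4, 5, 7, 11, 12]]


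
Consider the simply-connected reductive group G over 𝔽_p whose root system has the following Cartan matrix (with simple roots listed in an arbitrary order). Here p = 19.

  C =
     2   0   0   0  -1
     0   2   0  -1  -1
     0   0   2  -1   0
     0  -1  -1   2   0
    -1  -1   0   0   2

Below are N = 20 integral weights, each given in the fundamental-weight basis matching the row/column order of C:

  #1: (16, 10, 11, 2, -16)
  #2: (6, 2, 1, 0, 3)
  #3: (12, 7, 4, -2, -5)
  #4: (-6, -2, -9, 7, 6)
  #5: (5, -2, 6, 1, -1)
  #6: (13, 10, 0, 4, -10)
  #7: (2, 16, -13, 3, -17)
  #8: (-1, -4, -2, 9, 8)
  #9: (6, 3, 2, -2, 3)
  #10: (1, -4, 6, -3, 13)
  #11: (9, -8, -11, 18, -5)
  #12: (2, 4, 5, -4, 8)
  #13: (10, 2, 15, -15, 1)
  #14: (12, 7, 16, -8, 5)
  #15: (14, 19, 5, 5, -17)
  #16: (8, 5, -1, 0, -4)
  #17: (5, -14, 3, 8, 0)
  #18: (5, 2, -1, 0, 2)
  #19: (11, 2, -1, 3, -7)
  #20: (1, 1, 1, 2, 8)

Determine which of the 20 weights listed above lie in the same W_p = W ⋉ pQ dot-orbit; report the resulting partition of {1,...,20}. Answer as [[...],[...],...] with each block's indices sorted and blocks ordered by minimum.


A_5 Cartan matrix, 5 simple roots permuted; ρ=(1,1,1,1,1).

λ_j+ρ reflected into Ā_19 (⟨·,θ^∨⟩≤19); 5-tuples as given:

  λ_1 → (7, 3, 2, 1, 4)
  λ_2 → (7, 3, 2, 1, 4)
  λ_3 → (7, 3, 2, 1, 4)
  λ_4 → (5, 0, 7, 1, 1)
  λ_5 → (5, 0, 7, 1, 1)
  λ_6 → (2, 2, 2, 3, 9)
  λ_7 → (7, 3, 2, 1, 4)
  λ_8 → (0, 3, 1, 6, 6)
  λ_9 → (7, 3, 2, 1, 4)
  λ_10 → (2, 2, 2, 3, 9)
  λ_11 → (1, 2, 8, 2, 6)
  λ_12 → (2, 2, 2, 3, 9)
  λ_13 → (2, 2, 2, 3, 9)
  λ_14 → (5, 0, 7, 1, 1)
  λ_15 → (6, 3, 0, 1, 3)
  λ_16 → (6, 3, 0, 1, 3)
  λ_17 → (6, 3, 0, 1, 3)
  λ_18 → (6, 3, 0, 1, 3)
  λ_19 → (6, 3, 0, 1, 3)
  λ_20 → (2, 2, 2, 3, 9)

Grouping the 20 weights by Ā_19-representative: 6 linkage classes.

[[1, 2, 3, 7, 9], [4, 5, 14], [6, 10, 12, 13, 20], [8], [11], [15, 16, 17, 18, 19]]


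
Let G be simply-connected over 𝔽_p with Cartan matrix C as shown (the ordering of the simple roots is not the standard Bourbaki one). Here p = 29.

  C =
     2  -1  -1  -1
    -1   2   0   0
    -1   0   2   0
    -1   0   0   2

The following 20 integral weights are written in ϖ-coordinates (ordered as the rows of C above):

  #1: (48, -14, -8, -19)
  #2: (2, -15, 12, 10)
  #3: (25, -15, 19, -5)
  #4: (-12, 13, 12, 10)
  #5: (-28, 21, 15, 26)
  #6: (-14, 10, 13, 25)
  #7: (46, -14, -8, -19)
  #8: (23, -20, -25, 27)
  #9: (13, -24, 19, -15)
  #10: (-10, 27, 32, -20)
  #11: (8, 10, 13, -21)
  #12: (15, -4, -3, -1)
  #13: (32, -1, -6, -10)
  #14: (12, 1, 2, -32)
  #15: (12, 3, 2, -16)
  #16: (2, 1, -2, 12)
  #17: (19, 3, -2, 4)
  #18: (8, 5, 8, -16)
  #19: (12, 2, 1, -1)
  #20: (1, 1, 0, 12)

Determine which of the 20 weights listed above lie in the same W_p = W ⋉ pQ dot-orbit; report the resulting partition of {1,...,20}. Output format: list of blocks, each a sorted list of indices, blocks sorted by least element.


Dynkin diagram of C (from the 6 off-diagonal −1 entries): D_4.

Folding the 20 weights λ_j+ρ into Ā_29 (reps in the given 4-coord order):

  1: (2, 5, 11, 0);  2: (11, 3, 2, 0);  3: (1, 3, 3, 13);  4: (11, 3, 2, 0);  5: (2, 5, 11, 0);  6: (2, 2, 1, 13);  7: (2, 5, 11, 0);  8: (0, 4, 1, 5);  9: (6, 0, 3, 9);  10: (0, 4, 1, 5);  11: (6, 0, 3, 9);  12: (11, 3, 2, 0);  13: (0, 4, 1, 5);  14: (11, 3, 2, 0);  15: (2, 2, 1, 13);  16: (2, 2, 1, 13);  17: (0, 4, 1, 5);  18: (6, 0, 3, 9);  19: (11, 3, 2, 0);  20: (2, 2, 1, 13)

The 20 indices split into 6 linkage classes (same alcove rep ⇔ same W_29-dot-orbit):

[[1, 5, 7], [2, 4, 12, 14, 19], [3], [6, 15, 16, 20], [8, 10, 13, 17], [9, 11, 18]]


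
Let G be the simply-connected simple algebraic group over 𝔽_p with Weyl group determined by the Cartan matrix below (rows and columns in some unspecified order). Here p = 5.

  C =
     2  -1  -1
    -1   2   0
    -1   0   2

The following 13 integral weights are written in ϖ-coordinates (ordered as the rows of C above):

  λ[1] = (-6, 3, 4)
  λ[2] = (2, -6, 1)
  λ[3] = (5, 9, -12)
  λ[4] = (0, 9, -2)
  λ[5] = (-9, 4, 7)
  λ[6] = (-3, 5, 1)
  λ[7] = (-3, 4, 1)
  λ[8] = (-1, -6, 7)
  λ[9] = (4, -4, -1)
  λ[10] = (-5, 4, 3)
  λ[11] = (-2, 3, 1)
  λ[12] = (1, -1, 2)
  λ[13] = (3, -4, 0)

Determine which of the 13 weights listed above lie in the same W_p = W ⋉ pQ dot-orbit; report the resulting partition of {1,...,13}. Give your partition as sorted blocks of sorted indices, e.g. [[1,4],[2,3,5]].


Root system A_3: the 3×3 matrix C matches after relabeling.

Alcove-folded reps (p=5, 13 weights, presented ϖ-order):

  [1] (4, 1, 0)
  [2] (2, 3, 0)
  [3] (4, 1, 0)
  [4] (4, 1, 0)
  [5] (2, 0, 3)
  [6] (1, 3, 1)
  [7] (2, 3, 0)
  [8] (2, 3, 0)
  [9] (2, 3, 0)
  [10] (4, 1, 0)
  [11] (1, 3, 1)
  [12] (2, 0, 3)
  [13] (1, 3, 1)

Partition of {1..13} into 4 W_5-dot-orbits:

[[1, 3, 4, 10], [2, 7, 8, 9], [5, 12], [6, 11, 13]]


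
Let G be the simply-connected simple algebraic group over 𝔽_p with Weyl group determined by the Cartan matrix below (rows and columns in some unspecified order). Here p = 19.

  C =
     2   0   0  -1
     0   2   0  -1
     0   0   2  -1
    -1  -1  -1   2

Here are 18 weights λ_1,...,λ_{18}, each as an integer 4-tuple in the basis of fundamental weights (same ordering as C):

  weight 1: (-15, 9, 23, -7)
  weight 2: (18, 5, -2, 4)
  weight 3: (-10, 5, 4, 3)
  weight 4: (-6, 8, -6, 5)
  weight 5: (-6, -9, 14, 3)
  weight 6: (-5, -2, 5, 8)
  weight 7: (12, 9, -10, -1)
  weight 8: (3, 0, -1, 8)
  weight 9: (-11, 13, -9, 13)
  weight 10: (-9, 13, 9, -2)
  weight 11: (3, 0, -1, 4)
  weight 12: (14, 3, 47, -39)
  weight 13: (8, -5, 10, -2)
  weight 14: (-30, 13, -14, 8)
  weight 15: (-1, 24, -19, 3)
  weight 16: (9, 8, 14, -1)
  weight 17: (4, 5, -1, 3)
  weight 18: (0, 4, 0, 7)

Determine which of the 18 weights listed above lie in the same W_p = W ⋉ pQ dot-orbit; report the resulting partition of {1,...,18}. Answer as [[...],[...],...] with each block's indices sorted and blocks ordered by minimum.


Type D_4, rank 4, |W|=192; reorder rows/cols to standard.

λ_j+ρ reflected into Ā_19 (⟨·,θ^∨⟩≤19); 4-tuples as given:

    1: (1, 5, 1, 4)
    2: (4, 1, 6, 4)
    3: (4, 1, 0, 5)
    4: (1, 5, 1, 4)
    5: (4, 1, 6, 4)
    6: (4, 1, 6, 4)
    7: (4, 1, 0, 5)
    8: (4, 1, 0, 5)
    9: (1, 5, 1, 4)
    10: (1, 5, 1, 4)
    11: (4, 1, 0, 5)
    12: (5, 6, 0, 4)
    13: (4, 1, 6, 4)
    14: (4, 1, 0, 5)
    15: (4, 1, 6, 4)
    16: (5, 6, 0, 4)
    17: (5, 6, 0, 4)
    18: (1, 5, 1, 4)

4 distinct reps among the 18 weights ⇒ 4 W_19-linkage classes:

[[1, 4, 9, 10, 18], [2, 5, 6, 13, 15], [3, 7, 8, 11, 14], [12, 16, 17]]


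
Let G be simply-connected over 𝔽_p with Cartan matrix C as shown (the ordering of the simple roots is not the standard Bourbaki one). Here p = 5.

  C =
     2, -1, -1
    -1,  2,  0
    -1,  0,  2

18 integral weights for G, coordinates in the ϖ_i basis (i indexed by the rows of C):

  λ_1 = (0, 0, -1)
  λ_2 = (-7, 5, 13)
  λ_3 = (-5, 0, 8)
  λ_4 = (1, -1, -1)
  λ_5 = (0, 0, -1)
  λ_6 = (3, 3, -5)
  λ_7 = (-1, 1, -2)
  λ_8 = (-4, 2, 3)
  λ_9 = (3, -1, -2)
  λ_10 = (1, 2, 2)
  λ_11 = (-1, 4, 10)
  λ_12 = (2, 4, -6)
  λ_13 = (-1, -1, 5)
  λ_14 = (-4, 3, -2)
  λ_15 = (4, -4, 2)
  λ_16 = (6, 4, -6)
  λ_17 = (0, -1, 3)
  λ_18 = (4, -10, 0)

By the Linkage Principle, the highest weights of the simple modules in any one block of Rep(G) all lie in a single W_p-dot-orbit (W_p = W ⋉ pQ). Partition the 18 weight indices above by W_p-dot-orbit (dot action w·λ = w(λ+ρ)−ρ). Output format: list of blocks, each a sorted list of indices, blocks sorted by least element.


Dynkin diagram of C (from the 4 off-diagonal −1 entries): A_3.

W_5-reps of the 18 weights in Ā_5 (same 3-coord order as C):

    λ_1+ρ ↦ (1, 1, 0)
    λ_2+ρ ↦ (0, 1, 1)
    λ_3+ρ ↦ (0, 1, 1)
    λ_4+ρ ↦ (2, 0, 0)
    λ_5+ρ ↦ (1, 1, 0)
    λ_6+ρ ↦ (0, 1, 1)
    λ_7+ρ ↦ (1, 1, 0)
    λ_8+ρ ↦ (3, 0, 1)
    λ_9+ρ ↦ (3, 0, 1)
    λ_10+ρ ↦ (2, 0, 0)
    λ_11+ρ ↦ (1, 0, 4)
    λ_12+ρ ↦ (2, 0, 0)
    λ_13+ρ ↦ (1, 0, 4)
    λ_14+ρ ↦ (1, 0, 3)
    λ_15+ρ ↦ (2, 0, 0)
    λ_16+ρ ↦ (2, 0, 0)
    λ_17+ρ ↦ (1, 0, 4)
    λ_18+ρ ↦ (0, 1, 1)

Grouping the 18 weights by Ā_5-representative: 6 linkage classes.

[[1, 5, 7], [2, 3, 6, 18], [4, 10, 12, 15, 16], [8, 9], [11, 13, 17], [14]]


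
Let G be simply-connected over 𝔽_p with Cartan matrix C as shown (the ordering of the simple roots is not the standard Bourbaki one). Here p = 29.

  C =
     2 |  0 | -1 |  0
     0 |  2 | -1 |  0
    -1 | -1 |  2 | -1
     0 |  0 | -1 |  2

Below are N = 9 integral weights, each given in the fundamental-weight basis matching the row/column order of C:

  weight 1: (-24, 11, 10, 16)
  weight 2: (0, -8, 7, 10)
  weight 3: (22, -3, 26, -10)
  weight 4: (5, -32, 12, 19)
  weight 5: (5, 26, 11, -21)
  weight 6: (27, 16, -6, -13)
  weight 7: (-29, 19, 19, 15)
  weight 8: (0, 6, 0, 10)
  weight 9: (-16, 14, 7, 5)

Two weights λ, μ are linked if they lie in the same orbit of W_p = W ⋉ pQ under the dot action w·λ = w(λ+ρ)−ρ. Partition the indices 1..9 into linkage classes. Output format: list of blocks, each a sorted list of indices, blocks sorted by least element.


Dynkin diagram of C (from the 6 off-diagonal −1 entries): D_4.

Folding the 9 weights λ_j+ρ into Ā_29 (reps in the given 4-coord order):

    [1] (11, 0, 1, 5)
    [2] (1, 7, 1, 11)
    [3] (8, 9, 2, 2)
    [4] (8, 9, 2, 2)
    [5] (8, 9, 2, 2)
    [6] (11, 0, 1, 5)
    [7] (1, 7, 1, 11)
    [8] (1, 7, 1, 11)
    [9] (8, 8, 6, 1)

4 distinct reps among the 9 weights ⇒ 4 W_29-linkage classes:

[[1, 6], [2, 7, 8], [3, 4, 5], [9]]


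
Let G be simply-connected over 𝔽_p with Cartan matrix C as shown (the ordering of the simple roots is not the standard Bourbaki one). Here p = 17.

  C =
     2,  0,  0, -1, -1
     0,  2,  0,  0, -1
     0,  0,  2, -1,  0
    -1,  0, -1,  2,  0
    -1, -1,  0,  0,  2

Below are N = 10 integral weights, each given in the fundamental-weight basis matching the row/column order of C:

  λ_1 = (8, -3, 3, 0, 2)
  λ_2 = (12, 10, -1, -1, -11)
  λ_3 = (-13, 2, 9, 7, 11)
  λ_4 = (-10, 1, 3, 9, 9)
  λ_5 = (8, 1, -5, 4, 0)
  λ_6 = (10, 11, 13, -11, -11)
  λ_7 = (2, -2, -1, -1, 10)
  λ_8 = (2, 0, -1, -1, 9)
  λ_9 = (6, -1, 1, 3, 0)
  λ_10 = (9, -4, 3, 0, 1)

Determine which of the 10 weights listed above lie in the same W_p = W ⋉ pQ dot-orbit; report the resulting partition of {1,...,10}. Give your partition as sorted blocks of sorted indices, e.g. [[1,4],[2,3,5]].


C ↔ A_5 under row/col permutation; |W(A_5)| = 720.

Alcove-folded reps (p=17, 10 weights, presented ϖ-order):

    λ_1+ρ ↦ (9, 2, 4, 1, 1)
    λ_2+ρ ↦ (3, 1, 0, 0, 10)
    λ_3+ρ ↦ (7, 0, 2, 4, 1)
    λ_4+ρ ↦ (9, 2, 4, 1, 1)
    λ_5+ρ ↦ (9, 2, 4, 1, 1)
    λ_6+ρ ↦ (9, 2, 4, 1, 1)
    λ_7+ρ ↦ (3, 1, 0, 0, 10)
    λ_8+ρ ↦ (3, 1, 0, 0, 10)
    λ_9+ρ ↦ (7, 0, 2, 4, 1)
    λ_10+ρ ↦ (9, 2, 4, 1, 1)

Linkage partition of the 10 weights (3 classes, p=17):

[[1, 4, 5, 6, 10], [2, 7, 8], [3, 9]]


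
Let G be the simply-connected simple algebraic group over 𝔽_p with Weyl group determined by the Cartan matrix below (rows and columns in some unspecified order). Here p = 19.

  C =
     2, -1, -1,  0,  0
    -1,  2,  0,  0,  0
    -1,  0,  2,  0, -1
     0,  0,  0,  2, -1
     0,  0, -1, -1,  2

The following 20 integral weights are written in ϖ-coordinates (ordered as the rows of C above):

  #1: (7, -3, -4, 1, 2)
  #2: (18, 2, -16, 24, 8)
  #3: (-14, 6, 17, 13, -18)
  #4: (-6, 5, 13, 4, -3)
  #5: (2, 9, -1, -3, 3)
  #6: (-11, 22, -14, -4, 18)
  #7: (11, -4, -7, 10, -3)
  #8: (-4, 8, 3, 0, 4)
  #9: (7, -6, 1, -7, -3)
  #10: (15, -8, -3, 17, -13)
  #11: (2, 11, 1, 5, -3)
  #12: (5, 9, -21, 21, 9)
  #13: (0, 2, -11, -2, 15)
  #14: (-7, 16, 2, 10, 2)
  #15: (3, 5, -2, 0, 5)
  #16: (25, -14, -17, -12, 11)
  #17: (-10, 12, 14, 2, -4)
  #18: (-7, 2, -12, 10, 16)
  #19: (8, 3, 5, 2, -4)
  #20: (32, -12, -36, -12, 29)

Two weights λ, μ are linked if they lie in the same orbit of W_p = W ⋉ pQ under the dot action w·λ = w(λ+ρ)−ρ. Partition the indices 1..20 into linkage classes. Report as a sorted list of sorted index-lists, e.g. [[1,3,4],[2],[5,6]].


Type A_5, rank 5, |W|=720; reorder rows/cols to standard.

λ_j+ρ reflected into Ā_19 (⟨·,θ^∨⟩≤19); 5-tuples as given:

  1: (3, 2, 3, 2, 0);  2: (9, 4, 3, 0, 3);  3: (5, 1, 7, 3, 2);  4: (5, 1, 7, 3, 2);  5: (3, 10, 0, 2, 2);  6: (9, 4, 3, 0, 3);  7: (1, 3, 2, 3, 6);  8: (3, 6, 1, 1, 5);  9: (3, 2, 3, 2, 0);  10: (5, 1, 7, 3, 2);  11: (3, 10, 0, 2, 2);  12: (3, 6, 1, 1, 5);  13: (3, 6, 1, 1, 5);  14: (3, 2, 3, 2, 0);  15: (3, 6, 1, 1, 5);  16: (1, 3, 2, 3, 6);  17: (9, 4, 3, 0, 3);  18: (3, 2, 3, 2, 0);  19: (9, 4, 3, 0, 3);  20: (3, 2, 3, 2, 0)

Linkage partition of the 20 weights (6 classes, p=19):

[[1, 9, 14, 18, 20], [2, 6, 17, 19], [3, 4, 10], [5, 11], [7, 16], [8, 12, 13, 15]]


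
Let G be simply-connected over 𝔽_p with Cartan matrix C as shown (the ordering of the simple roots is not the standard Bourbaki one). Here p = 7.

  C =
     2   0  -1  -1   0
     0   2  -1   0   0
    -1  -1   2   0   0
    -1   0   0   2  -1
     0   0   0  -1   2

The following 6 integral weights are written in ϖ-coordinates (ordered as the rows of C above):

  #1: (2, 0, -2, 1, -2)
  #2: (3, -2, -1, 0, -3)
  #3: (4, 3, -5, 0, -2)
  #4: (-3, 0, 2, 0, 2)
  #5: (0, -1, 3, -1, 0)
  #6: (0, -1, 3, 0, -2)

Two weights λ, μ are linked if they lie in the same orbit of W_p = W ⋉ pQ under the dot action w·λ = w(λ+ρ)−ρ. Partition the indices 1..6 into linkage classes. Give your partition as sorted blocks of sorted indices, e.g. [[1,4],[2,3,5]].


A_5 Cartan matrix, 5 simple roots permuted; ρ=(1,1,1,1,1).

Each λ_j+ρ reduced to Ā_7; 5-tuples below use C's row order:

    λ_1+ρ ↦ (2, 0, 1, 1, 1)
    λ_2+ρ ↦ (2, 0, 1, 1, 1)
    λ_3+ρ ↦ (1, 0, 4, 0, 1)
    λ_4+ρ ↦ (1, 1, 1, 1, 2)
    λ_5+ρ ↦ (1, 0, 4, 0, 1)
    λ_6+ρ ↦ (1, 0, 4, 0, 1)

Linkage partition of the 6 weights (3 classes, p=7):

[[1, 2], [3, 5, 6], [4]]


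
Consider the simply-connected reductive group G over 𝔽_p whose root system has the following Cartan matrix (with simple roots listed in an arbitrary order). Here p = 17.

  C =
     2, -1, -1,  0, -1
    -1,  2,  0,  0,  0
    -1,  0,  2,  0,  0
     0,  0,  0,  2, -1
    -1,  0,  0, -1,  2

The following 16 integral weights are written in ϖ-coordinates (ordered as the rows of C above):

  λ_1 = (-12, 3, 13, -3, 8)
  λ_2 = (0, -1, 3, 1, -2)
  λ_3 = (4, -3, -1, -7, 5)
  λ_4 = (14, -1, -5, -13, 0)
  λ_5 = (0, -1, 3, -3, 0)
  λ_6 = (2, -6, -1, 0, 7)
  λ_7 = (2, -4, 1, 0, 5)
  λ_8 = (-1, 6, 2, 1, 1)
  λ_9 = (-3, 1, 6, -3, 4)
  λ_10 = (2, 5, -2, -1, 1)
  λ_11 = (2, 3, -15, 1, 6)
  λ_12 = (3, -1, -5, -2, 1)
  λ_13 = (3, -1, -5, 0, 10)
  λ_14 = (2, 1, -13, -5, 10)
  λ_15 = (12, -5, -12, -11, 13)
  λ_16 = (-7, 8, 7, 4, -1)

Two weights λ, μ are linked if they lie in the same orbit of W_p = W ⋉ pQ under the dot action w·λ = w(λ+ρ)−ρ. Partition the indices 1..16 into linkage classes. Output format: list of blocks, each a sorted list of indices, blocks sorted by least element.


Type D_5, rank 5, |W|=1920; reorder rows/cols to standard.

Alcove-folded reps (p=17, 16 weights, presented ϖ-order):

  λ_1 → (0, 7, 3, 2, 2)
  λ_2 → (0, 0, 4, 1, 1)
  λ_3 → (3, 2, 0, 6, 0)
  λ_4 → (0, 0, 4, 1, 1)
  λ_5 → (0, 0, 4, 1, 1)
  λ_6 → (0, 3, 2, 1, 5)
  λ_7 → (0, 3, 2, 1, 5)
  λ_8 → (0, 7, 3, 2, 2)
  λ_9 → (2, 0, 5, 2, 1)
  λ_10 → (2, 6, 1, 0, 2)
  λ_11 → (0, 7, 3, 2, 2)
  λ_12 → (0, 0, 4, 1, 1)
  λ_13 → (0, 0, 4, 1, 1)
  λ_14 → (0, 7, 3, 2, 2)
  λ_15 → (2, 6, 1, 0, 2)
  λ_16 → (0, 3, 2, 1, 5)

Partition of {1..16} into 6 W_17-dot-orbits:

[[1, 8, 11, 14], [2, 4, 5, 12, 13], [3], [6, 7, 16], [9], [10, 15]]


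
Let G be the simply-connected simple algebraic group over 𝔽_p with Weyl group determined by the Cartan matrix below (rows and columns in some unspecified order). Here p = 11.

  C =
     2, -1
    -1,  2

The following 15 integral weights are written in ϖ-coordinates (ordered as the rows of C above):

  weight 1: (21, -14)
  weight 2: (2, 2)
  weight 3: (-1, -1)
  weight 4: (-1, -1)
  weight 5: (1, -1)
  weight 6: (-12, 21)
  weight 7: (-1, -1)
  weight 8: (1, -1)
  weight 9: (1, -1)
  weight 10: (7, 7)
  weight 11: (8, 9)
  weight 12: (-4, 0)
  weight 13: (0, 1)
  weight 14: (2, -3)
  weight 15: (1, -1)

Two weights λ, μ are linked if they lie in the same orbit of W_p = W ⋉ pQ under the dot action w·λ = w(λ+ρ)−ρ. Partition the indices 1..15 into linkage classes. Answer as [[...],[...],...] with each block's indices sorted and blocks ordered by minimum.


Cartan matrix: type A_2 (|W|=6); un-permuting the 2 rows.

Folding the 15 weights λ_j+ρ into Ā_11 (reps in the given 2-coord order):

    λ_1+ρ ↦ (2, 0)
    λ_2+ρ ↦ (3, 3)
    λ_3+ρ ↦ (0, 0)
    λ_4+ρ ↦ (0, 0)
    λ_5+ρ ↦ (2, 0)
    λ_6+ρ ↦ (0, 0)
    λ_7+ρ ↦ (0, 0)
    λ_8+ρ ↦ (2, 0)
    λ_9+ρ ↦ (2, 0)
    λ_10+ρ ↦ (3, 3)
    λ_11+ρ ↦ (1, 2)
    λ_12+ρ ↦ (1, 2)
    λ_13+ρ ↦ (1, 2)
    λ_14+ρ ↦ (1, 2)
    λ_15+ρ ↦ (2, 0)

Linkage partition of the 15 weights (4 classes, p=11):

[[1, 5, 8, 9, 15], [2, 10], [3, 4, 6, 7], [11, 12, 13, 14]]


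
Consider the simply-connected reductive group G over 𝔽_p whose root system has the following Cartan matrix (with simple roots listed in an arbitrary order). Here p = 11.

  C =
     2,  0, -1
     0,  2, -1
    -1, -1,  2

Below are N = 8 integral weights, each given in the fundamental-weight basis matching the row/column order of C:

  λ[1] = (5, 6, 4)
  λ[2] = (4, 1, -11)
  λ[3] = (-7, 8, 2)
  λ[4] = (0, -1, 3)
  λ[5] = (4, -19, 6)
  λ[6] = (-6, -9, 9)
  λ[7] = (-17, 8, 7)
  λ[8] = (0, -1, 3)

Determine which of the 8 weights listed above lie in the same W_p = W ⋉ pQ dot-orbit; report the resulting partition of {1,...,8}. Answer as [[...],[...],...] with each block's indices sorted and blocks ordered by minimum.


A_3 Cartan matrix, 3 simple roots permuted; ρ=(1,1,1).

Ā_11 reps of the 8 weights (A_3, coords as presented):

    1: (1, 0, 4)
    2: (2, 5, 3)
    3: (2, 5, 3)
    4: (1, 0, 4)
    5: (1, 0, 4)
    6: (2, 5, 3)
    7: (2, 5, 3)
    8: (1, 0, 4)

These 8 weights hit 2 W_11-dot-orbits; sizes (4, 4):

[[1, 4, 5, 8], [2, 3, 6, 7]]
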